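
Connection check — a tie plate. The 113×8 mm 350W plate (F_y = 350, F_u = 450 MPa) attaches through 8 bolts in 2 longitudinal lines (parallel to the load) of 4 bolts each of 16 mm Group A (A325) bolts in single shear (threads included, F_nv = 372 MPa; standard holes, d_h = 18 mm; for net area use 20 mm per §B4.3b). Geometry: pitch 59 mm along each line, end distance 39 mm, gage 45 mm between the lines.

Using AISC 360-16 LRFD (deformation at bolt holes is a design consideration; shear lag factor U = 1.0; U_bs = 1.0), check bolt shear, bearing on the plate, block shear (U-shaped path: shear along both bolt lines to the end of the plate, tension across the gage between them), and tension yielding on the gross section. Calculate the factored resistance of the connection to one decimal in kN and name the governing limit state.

284.8 kN (gross-section yield governs)

Bolt shear: A_b = π(16)²/4 = 201.06 mm². φR_n = 0.75 × 372 × 201.06 × 8 × 1 = 448.8 kN.
Bearing (8 mm plate, F_u = 450 MPa): end bolts L_c = 39 − 18/2 = 30, R_n = min(1.2×30×8×450, 2.4×16×8×450) = 129.6 kN/bolt; interior L_c = 59 − 18 = 41, R_n = 138.24 kN/bolt. φR_n = 0.75 × (2×129.6 + 6×138.24) = 816.5 kN.
Block shear: shear path 2×[39+3×59] = 2×216 mm, A_gv = 3456, A_nv = 2×(216 − 3.5×20)×8 = 2336 mm²; tension across gage: (45 − 1×20)×8 = 200 mm². R_n = min(0.6×450×2336, 0.6×350×3456) + 1.0×450×200 = min(630.72, 725.76) + 90 = 720.72 kN. φR_n = 0.75 × 720.72 = 540.5 kN.
Tension yield (gross): A_g = 113×8 = 904 mm². φR_n = 0.90 × 350 × 904 = 284.8 kN.
Governing: min(448.8, 816.5, 540.5, 284.8) = 284.8 kN → gross-section yield.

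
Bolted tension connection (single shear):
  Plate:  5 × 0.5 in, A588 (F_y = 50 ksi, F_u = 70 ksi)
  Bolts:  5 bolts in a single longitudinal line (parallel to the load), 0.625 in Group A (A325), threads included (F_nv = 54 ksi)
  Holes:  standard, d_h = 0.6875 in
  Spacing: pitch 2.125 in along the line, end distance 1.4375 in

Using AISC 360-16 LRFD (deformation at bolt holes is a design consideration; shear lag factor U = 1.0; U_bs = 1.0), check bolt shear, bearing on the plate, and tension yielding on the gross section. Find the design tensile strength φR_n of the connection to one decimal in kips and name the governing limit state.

Bolt shear: A_b = π(0.625)²/4 = 0.3068 in². φR_n = 0.75 × 54 × 0.3068 × 5 × 1 = 62.1 kips.
Bearing (0.5 in plate, F_u = 70 ksi): end bolts L_c = 1.4375 − 0.6875/2 = 1.09375, R_n = min(1.2×1.09375×0.5×70, 2.4×0.625×0.5×70) = 45.938 kips/bolt; interior L_c = 2.125 − 0.6875 = 1.4375, R_n = 52.5 kips/bolt. φR_n = 0.75 × (1×45.938 + 4×52.5) = 192.0 kips.
Tension yield (gross): A_g = 5×0.5 = 2.5 in². φR_n = 0.90 × 50 × 2.5 = 112.5 kips.
Governing: min(62.1, 192.0, 112.5) = 62.1 kips → bolt shear.

62.1 kips (bolt shear governs)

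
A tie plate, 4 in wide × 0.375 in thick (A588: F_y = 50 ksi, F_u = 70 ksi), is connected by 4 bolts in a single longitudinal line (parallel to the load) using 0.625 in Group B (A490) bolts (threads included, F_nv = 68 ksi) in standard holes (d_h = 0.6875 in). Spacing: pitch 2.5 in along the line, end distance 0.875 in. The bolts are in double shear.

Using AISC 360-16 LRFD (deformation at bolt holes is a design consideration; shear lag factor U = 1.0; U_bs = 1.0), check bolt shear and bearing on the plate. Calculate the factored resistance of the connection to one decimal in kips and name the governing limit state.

101.1 kips (bearing governs)

Bolt shear: A_b = π(0.625)²/4 = 0.3068 in². φR_n = 0.75 × 68 × 0.3068 × 4 × 2 = 125.2 kips.
Bearing (0.375 in plate, F_u = 70 ksi): end bolts L_c = 0.875 − 0.6875/2 = 0.53125, R_n = min(1.2×0.53125×0.375×70, 2.4×0.625×0.375×70) = 16.734 kips/bolt; interior L_c = 2.5 − 0.6875 = 1.8125, R_n = 39.375 kips/bolt. φR_n = 0.75 × (1×16.734 + 3×39.375) = 101.1 kips.
Governing: min(125.2, 101.1) = 101.1 kips → bearing.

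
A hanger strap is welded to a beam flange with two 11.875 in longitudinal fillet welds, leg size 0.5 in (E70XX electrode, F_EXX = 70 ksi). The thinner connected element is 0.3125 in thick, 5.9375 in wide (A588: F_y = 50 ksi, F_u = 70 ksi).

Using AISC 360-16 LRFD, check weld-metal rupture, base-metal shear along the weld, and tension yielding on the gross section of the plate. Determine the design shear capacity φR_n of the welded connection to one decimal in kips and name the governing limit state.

83.5 kips (gross-section yield governs)

Weld metal: throat = 0.707×0.5 = 0.3535 in, L = 2×11.875 = 23.75 in. φR_n = 0.75 × 0.6 × 70 × 0.3535 × 23.75 = 264.5 kips.
Base metal shear (0.3125 in plate): yield φR_n = 1.0×0.6×50×0.3125×23.75 = 222.7 kips; rupture φR_n = 0.75×0.6×70×0.3125×23.75 = 233.8 kips; take 222.7 kips (yield).
Tension yield (gross): A_g = 5.9375×0.3125 = 1.8555 in². φR_n = 0.90 × 50 × 1.8555 = 83.5 kips.
Governing: min(264.5, 222.7, 83.5) = 83.5 kips → gross-section yield.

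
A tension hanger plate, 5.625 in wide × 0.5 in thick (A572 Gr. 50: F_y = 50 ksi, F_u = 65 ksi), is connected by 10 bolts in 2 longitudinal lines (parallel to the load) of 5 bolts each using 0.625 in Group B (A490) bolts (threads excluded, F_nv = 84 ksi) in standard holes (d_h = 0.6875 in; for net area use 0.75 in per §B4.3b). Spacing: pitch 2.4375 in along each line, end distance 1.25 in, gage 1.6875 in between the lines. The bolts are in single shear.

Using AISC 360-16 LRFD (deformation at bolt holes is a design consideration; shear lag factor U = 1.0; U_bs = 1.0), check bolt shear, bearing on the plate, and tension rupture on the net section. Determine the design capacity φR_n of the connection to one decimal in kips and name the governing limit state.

Bolt shear: A_b = π(0.625)²/4 = 0.3068 in². φR_n = 0.75 × 84 × 0.3068 × 10 × 1 = 193.3 kips.
Bearing (0.5 in plate, F_u = 65 ksi): end bolts L_c = 1.25 − 0.6875/2 = 0.90625, R_n = min(1.2×0.90625×0.5×65, 2.4×0.625×0.5×65) = 35.344 kips/bolt; interior L_c = 2.4375 − 0.6875 = 1.75, R_n = 48.75 kips/bolt. φR_n = 0.75 × (2×35.344 + 8×48.75) = 345.5 kips.
Tension rupture (net): A_n = (5.625 − 2×0.75)×0.5 = 2.0625 in² (U = 1.0, A_e = A_n). φR_n = 0.75 × 65 × 2.0625 = 100.5 kips.
Governing: min(193.3, 345.5, 100.5) = 100.5 kips → net-section rupture.

100.5 kips (net-section rupture governs)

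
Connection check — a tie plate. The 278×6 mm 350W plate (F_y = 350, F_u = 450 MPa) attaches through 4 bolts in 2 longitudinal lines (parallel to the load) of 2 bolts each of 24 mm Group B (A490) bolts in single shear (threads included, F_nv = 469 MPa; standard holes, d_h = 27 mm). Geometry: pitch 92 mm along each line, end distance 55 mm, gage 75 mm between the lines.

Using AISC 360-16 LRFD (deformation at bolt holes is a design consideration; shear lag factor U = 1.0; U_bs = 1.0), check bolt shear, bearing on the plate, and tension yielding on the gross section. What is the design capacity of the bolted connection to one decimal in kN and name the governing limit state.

435.0 kN (bearing governs)

Bolt shear: A_b = π(24)²/4 = 452.39 mm². φR_n = 0.75 × 469 × 452.39 × 4 × 1 = 636.5 kN.
Bearing (6 mm plate, F_u = 450 MPa): end bolts L_c = 55 − 27/2 = 41.5, R_n = min(1.2×41.5×6×450, 2.4×24×6×450) = 134.46 kN/bolt; interior L_c = 92 − 27 = 65, R_n = 155.52 kN/bolt. φR_n = 0.75 × (2×134.46 + 2×155.52) = 435.0 kN.
Tension yield (gross): A_g = 278×6 = 1668 mm². φR_n = 0.90 × 350 × 1668 = 525.4 kN.
Governing: min(636.5, 435.0, 525.4) = 435.0 kN → bearing.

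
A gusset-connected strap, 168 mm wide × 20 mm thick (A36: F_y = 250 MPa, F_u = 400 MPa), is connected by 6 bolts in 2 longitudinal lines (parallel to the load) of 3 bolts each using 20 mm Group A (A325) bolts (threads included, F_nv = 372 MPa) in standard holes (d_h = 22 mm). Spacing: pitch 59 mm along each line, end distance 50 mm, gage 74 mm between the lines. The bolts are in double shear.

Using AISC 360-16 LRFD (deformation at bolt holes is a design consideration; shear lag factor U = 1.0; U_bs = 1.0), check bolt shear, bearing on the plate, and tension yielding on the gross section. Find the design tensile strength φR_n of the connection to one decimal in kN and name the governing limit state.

756.0 kN (gross-section yield governs)

Bolt shear: A_b = π(20)²/4 = 314.16 mm². φR_n = 0.75 × 372 × 314.16 × 6 × 2 = 1051.8 kN.
Bearing (20 mm plate, F_u = 400 MPa): end bolts L_c = 50 − 22/2 = 39, R_n = min(1.2×39×20×400, 2.4×20×20×400) = 374.4 kN/bolt; interior L_c = 59 − 22 = 37, R_n = 355.2 kN/bolt. φR_n = 0.75 × (2×374.4 + 4×355.2) = 1627.2 kN.
Tension yield (gross): A_g = 168×20 = 3360 mm². φR_n = 0.90 × 250 × 3360 = 756.0 kN.
Governing: min(1051.8, 1627.2, 756.0) = 756.0 kN → gross-section yield.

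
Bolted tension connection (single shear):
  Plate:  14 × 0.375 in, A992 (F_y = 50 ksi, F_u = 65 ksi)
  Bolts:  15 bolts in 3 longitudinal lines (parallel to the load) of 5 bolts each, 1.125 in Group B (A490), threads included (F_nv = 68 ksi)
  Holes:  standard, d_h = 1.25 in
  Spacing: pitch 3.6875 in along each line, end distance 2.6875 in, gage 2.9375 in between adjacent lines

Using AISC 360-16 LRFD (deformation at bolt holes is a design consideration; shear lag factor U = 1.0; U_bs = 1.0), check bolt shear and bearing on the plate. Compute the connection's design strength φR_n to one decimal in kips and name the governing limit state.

Bolt shear: A_b = π(1.125)²/4 = 0.99402 in². φR_n = 0.75 × 68 × 0.99402 × 15 × 1 = 760.4 kips.
Bearing (0.375 in plate, F_u = 65 ksi): end bolts L_c = 2.6875 − 1.25/2 = 2.0625, R_n = min(1.2×2.0625×0.375×65, 2.4×1.125×0.375×65) = 60.328 kips/bolt; interior L_c = 3.6875 − 1.25 = 2.4375, R_n = 65.813 kips/bolt. φR_n = 0.75 × (3×60.328 + 12×65.813) = 728.1 kips.
Governing: min(760.4, 728.1) = 728.1 kips → bearing.

728.1 kips (bearing governs)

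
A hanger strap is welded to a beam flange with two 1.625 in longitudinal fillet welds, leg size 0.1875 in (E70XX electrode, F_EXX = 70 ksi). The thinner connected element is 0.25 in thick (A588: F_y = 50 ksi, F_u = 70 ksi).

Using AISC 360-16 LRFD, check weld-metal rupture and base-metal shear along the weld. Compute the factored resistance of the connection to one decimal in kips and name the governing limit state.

Weld metal: throat = 0.707×0.1875 = 0.13256 in, L = 2×1.625 = 3.25 in. φR_n = 0.75 × 0.6 × 70 × 0.13256 × 3.25 = 13.6 kips.
Base metal shear (0.25 in plate): yield φR_n = 1.0×0.6×50×0.25×3.25 = 24.4 kips; rupture φR_n = 0.75×0.6×70×0.25×3.25 = 25.6 kips; take 24.4 kips (yield).
Governing: min(13.6, 24.4) = 13.6 kips → weld metal.

13.6 kips (weld metal governs)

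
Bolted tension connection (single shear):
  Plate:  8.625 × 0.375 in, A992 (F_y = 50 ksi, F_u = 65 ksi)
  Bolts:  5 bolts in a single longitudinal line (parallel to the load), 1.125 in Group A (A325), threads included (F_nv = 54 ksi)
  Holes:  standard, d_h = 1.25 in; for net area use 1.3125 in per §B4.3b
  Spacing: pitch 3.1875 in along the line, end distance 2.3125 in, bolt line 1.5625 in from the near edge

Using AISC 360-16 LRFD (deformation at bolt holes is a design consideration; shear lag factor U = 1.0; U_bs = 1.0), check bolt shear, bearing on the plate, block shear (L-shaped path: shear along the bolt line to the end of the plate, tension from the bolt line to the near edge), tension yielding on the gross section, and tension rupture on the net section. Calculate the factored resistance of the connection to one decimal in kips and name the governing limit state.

Bolt shear: A_b = π(1.125)²/4 = 0.99402 in². φR_n = 0.75 × 54 × 0.99402 × 5 × 1 = 201.3 kips.
Bearing (0.375 in plate, F_u = 65 ksi): end bolts L_c = 2.3125 − 1.25/2 = 1.6875, R_n = min(1.2×1.6875×0.375×65, 2.4×1.125×0.375×65) = 49.359 kips/bolt; interior L_c = 3.1875 − 1.25 = 1.9375, R_n = 56.672 kips/bolt. φR_n = 0.75 × (1×49.359 + 4×56.672) = 207.0 kips.
Block shear: shear path 1×[2.3125+4×3.1875] = 1×15.0625 in, A_gv = 5.6484, A_nv = 1×(15.0625 − 4.5×1.3125)×0.375 = 3.4336 in²; tension to near edge: (1.5625 − 0.5×1.3125)×0.375 = 0.33984 in². R_n = min(0.6×65×3.4336, 0.6×50×5.6484) + 1.0×65×0.33984 = min(133.91, 169.45) + 22.09 = 156 kips. φR_n = 0.75 × 156 = 117.0 kips.
Tension yield (gross): A_g = 8.625×0.375 = 3.2344 in². φR_n = 0.90 × 50 × 3.2344 = 145.5 kips.
Tension rupture (net): A_n = (8.625 − 1×1.3125)×0.375 = 2.7422 in² (U = 1.0, A_e = A_n). φR_n = 0.75 × 65 × 2.7422 = 133.7 kips.
Governing: min(201.3, 207.0, 117.0, 145.5, 133.7) = 117.0 kips → block shear.

117.0 kips (block shear governs)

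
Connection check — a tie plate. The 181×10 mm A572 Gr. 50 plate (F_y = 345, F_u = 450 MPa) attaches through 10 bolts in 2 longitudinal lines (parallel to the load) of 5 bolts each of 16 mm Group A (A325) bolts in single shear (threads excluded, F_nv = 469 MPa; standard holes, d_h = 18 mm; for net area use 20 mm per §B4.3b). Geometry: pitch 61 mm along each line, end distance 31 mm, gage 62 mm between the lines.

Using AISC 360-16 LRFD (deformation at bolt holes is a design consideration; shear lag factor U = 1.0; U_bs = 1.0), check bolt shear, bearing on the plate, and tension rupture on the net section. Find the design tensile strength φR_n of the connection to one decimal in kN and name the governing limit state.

Bolt shear: A_b = π(16)²/4 = 201.06 mm². φR_n = 0.75 × 469 × 201.06 × 10 × 1 = 707.2 kN.
Bearing (10 mm plate, F_u = 450 MPa): end bolts L_c = 31 − 18/2 = 22, R_n = min(1.2×22×10×450, 2.4×16×10×450) = 118.8 kN/bolt; interior L_c = 61 − 18 = 43, R_n = 172.8 kN/bolt. φR_n = 0.75 × (2×118.8 + 8×172.8) = 1215.0 kN.
Tension rupture (net): A_n = (181 − 2×20)×10 = 1410 mm² (U = 1.0, A_e = A_n). φR_n = 0.75 × 450 × 1410 = 475.9 kN.
Governing: min(707.2, 1215.0, 475.9) = 475.9 kN → net-section rupture.

475.9 kN (net-section rupture governs)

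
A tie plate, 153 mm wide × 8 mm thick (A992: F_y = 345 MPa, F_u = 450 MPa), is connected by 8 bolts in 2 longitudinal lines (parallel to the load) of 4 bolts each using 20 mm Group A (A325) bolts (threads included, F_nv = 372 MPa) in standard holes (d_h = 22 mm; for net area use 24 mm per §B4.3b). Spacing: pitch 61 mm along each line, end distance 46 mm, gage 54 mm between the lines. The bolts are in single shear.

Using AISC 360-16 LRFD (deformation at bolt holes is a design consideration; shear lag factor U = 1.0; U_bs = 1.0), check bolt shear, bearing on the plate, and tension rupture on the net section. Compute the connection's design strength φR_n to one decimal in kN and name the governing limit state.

283.5 kN (net-section rupture governs)

Bolt shear: A_b = π(20)²/4 = 314.16 mm². φR_n = 0.75 × 372 × 314.16 × 8 × 1 = 701.2 kN.
Bearing (8 mm plate, F_u = 450 MPa): end bolts L_c = 46 − 22/2 = 35, R_n = min(1.2×35×8×450, 2.4×20×8×450) = 151.2 kN/bolt; interior L_c = 61 − 22 = 39, R_n = 168.48 kN/bolt. φR_n = 0.75 × (2×151.2 + 6×168.48) = 985.0 kN.
Tension rupture (net): A_n = (153 − 2×24)×8 = 840 mm² (U = 1.0, A_e = A_n). φR_n = 0.75 × 450 × 840 = 283.5 kN.
Governing: min(701.2, 985.0, 283.5) = 283.5 kN → net-section rupture.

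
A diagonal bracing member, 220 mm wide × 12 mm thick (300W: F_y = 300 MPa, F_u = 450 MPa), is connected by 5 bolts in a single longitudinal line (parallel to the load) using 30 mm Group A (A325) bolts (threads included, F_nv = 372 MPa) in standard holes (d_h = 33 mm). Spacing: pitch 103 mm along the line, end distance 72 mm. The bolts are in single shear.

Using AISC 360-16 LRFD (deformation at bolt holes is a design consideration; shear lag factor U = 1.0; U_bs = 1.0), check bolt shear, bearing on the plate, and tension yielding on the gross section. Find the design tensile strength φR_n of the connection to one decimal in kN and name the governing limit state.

712.8 kN (gross-section yield governs)

Bolt shear: A_b = π(30)²/4 = 706.86 mm². φR_n = 0.75 × 372 × 706.86 × 5 × 1 = 986.1 kN.
Bearing (12 mm plate, F_u = 450 MPa): end bolts L_c = 72 − 33/2 = 55.5, R_n = min(1.2×55.5×12×450, 2.4×30×12×450) = 359.64 kN/bolt; interior L_c = 103 − 33 = 70, R_n = 388.8 kN/bolt. φR_n = 0.75 × (1×359.64 + 4×388.8) = 1436.1 kN.
Tension yield (gross): A_g = 220×12 = 2640 mm². φR_n = 0.90 × 300 × 2640 = 712.8 kN.
Governing: min(986.1, 1436.1, 712.8) = 712.8 kN → gross-section yield.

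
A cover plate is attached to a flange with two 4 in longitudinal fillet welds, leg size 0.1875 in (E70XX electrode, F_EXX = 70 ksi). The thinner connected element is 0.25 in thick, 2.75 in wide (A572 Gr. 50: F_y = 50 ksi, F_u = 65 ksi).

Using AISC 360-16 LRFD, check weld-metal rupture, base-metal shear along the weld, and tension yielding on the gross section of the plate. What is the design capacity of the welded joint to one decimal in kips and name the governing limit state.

30.9 kips (gross-section yield governs)

Weld metal: throat = 0.707×0.1875 = 0.13256 in, L = 2×4 = 8 in. φR_n = 0.75 × 0.6 × 70 × 0.13256 × 8 = 33.4 kips.
Base metal shear (0.25 in plate): yield φR_n = 1.0×0.6×50×0.25×8 = 60.0 kips; rupture φR_n = 0.75×0.6×65×0.25×8 = 58.5 kips; take 58.5 kips (rupture).
Tension yield (gross): A_g = 2.75×0.25 = 0.6875 in². φR_n = 0.90 × 50 × 0.6875 = 30.9 kips.
Governing: min(33.4, 58.5, 30.9) = 30.9 kips → gross-section yield.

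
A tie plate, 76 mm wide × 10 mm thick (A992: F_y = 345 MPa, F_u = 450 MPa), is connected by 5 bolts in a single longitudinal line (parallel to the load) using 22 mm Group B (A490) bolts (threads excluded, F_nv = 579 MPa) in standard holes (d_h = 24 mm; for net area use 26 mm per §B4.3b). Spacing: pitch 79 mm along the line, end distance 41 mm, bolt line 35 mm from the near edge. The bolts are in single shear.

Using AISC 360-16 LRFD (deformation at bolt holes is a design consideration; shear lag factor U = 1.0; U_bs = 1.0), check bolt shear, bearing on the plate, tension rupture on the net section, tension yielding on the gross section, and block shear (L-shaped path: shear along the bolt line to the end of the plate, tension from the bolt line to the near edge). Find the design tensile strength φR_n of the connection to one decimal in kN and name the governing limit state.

Bolt shear: A_b = π(22)²/4 = 380.13 mm². φR_n = 0.75 × 579 × 380.13 × 5 × 1 = 825.4 kN.
Bearing (10 mm plate, F_u = 450 MPa): end bolts L_c = 41 − 24/2 = 29, R_n = min(1.2×29×10×450, 2.4×22×10×450) = 156.6 kN/bolt; interior L_c = 79 − 24 = 55, R_n = 237.6 kN/bolt. φR_n = 0.75 × (1×156.6 + 4×237.6) = 830.3 kN.
Tension rupture (net): A_n = (76 − 1×26)×10 = 500 mm² (U = 1.0, A_e = A_n). φR_n = 0.75 × 450 × 500 = 168.8 kN.
Tension yield (gross): A_g = 76×10 = 760 mm². φR_n = 0.90 × 345 × 760 = 236.0 kN.
Block shear: shear path 1×[41+4×79] = 1×357 mm, A_gv = 3570, A_nv = 1×(357 − 4.5×26)×10 = 2400 mm²; tension to near edge: (35 − 0.5×26)×10 = 220 mm². R_n = min(0.6×450×2400, 0.6×345×3570) + 1.0×450×220 = min(648, 738.99) + 99 = 747 kN. φR_n = 0.75 × 747 = 560.3 kN.
Governing: min(825.4, 830.3, 168.8, 236.0, 560.3) = 168.8 kN → net-section rupture.

168.8 kN (net-section rupture governs)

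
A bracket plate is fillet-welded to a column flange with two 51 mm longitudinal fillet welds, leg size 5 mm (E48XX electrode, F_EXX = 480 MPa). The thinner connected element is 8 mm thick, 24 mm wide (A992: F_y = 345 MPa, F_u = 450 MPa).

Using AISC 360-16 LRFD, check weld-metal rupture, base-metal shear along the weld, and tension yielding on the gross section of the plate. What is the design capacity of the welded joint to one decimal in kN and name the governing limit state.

Weld metal: throat = 0.707×5 = 3.535 mm, L = 2×51 = 102 mm. φR_n = 0.75 × 0.6 × 480 × 3.535 × 102 = 77.9 kN.
Base metal shear (8 mm plate): yield φR_n = 1.0×0.6×345×8×102 = 168.9 kN; rupture φR_n = 0.75×0.6×450×8×102 = 165.2 kN; take 165.2 kN (rupture).
Tension yield (gross): A_g = 24×8 = 192 mm². φR_n = 0.90 × 345 × 192 = 59.6 kN.
Governing: min(77.9, 165.2, 59.6) = 59.6 kN → gross-section yield.

59.6 kN (gross-section yield governs)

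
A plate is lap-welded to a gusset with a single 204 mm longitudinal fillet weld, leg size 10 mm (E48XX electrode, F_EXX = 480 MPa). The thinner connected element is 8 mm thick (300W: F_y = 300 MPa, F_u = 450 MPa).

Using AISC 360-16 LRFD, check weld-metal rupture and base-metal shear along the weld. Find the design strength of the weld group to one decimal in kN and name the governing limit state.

Weld metal: throat = 0.707×10 = 7.07 mm, L = 204 mm. φR_n = 0.75 × 0.6 × 480 × 7.07 × 204 = 311.5 kN.
Base metal shear (8 mm plate): yield φR_n = 1.0×0.6×300×8×204 = 293.8 kN; rupture φR_n = 0.75×0.6×450×8×204 = 330.5 kN; take 293.8 kN (yield).
Governing: min(311.5, 293.8) = 293.8 kN → base-metal shear.

293.8 kN (base-metal shear governs)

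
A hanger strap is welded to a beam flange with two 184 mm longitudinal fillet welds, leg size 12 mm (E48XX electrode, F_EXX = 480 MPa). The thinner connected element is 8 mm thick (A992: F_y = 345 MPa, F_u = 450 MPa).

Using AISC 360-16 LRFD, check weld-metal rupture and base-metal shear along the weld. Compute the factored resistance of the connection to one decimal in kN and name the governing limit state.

596.2 kN (base-metal shear governs)

Weld metal: throat = 0.707×12 = 8.484 mm, L = 2×184 = 368 mm. φR_n = 0.75 × 0.6 × 480 × 8.484 × 368 = 674.4 kN.
Base metal shear (8 mm plate): yield φR_n = 1.0×0.6×345×8×368 = 609.4 kN; rupture φR_n = 0.75×0.6×450×8×368 = 596.2 kN; take 596.2 kN (rupture).
Governing: min(674.4, 596.2) = 596.2 kN → base-metal shear.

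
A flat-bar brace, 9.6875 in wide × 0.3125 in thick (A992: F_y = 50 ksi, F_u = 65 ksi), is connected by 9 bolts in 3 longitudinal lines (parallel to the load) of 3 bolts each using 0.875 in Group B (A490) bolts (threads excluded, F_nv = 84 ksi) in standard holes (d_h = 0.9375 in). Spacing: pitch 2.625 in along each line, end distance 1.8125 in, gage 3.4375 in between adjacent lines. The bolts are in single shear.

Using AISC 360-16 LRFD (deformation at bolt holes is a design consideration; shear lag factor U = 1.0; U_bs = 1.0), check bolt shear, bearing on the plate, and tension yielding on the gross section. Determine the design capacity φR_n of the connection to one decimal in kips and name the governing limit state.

Bolt shear: A_b = π(0.875)²/4 = 0.60132 in². φR_n = 0.75 × 84 × 0.60132 × 9 × 1 = 340.9 kips.
Bearing (0.3125 in plate, F_u = 65 ksi): end bolts L_c = 1.8125 − 0.9375/2 = 1.34375, R_n = min(1.2×1.34375×0.3125×65, 2.4×0.875×0.3125×65) = 32.754 kips/bolt; interior L_c = 2.625 − 0.9375 = 1.6875, R_n = 41.133 kips/bolt. φR_n = 0.75 × (3×32.754 + 6×41.133) = 258.8 kips.
Tension yield (gross): A_g = 9.6875×0.3125 = 3.0273 in². φR_n = 0.90 × 50 × 3.0273 = 136.2 kips.
Governing: min(340.9, 258.8, 136.2) = 136.2 kips → gross-section yield.

136.2 kips (gross-section yield governs)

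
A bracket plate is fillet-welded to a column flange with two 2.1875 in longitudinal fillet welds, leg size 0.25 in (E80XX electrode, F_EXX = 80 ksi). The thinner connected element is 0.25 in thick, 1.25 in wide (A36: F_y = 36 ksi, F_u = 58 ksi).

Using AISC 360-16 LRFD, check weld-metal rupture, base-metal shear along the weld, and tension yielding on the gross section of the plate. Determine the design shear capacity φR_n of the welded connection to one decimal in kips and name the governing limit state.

10.1 kips (gross-section yield governs)

Weld metal: throat = 0.707×0.25 = 0.17675 in, L = 2×2.1875 = 4.375 in. φR_n = 0.75 × 0.6 × 80 × 0.17675 × 4.375 = 27.8 kips.
Base metal shear (0.25 in plate): yield φR_n = 1.0×0.6×36×0.25×4.375 = 23.6 kips; rupture φR_n = 0.75×0.6×58×0.25×4.375 = 28.5 kips; take 23.6 kips (yield).
Tension yield (gross): A_g = 1.25×0.25 = 0.3125 in². φR_n = 0.90 × 36 × 0.3125 = 10.1 kips.
Governing: min(27.8, 23.6, 10.1) = 10.1 kips → gross-section yield.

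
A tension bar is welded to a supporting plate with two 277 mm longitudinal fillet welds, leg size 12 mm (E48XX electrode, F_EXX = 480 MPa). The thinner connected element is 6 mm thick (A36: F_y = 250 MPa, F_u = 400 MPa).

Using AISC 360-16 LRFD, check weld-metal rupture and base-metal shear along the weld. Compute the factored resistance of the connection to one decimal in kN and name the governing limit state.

Weld metal: throat = 0.707×12 = 8.484 mm, L = 2×277 = 554 mm. φR_n = 0.75 × 0.6 × 480 × 8.484 × 554 = 1015.2 kN.
Base metal shear (6 mm plate): yield φR_n = 1.0×0.6×250×6×554 = 498.6 kN; rupture φR_n = 0.75×0.6×400×6×554 = 598.3 kN; take 498.6 kN (yield).
Governing: min(1015.2, 498.6) = 498.6 kN → base-metal shear.

498.6 kN (base-metal shear governs)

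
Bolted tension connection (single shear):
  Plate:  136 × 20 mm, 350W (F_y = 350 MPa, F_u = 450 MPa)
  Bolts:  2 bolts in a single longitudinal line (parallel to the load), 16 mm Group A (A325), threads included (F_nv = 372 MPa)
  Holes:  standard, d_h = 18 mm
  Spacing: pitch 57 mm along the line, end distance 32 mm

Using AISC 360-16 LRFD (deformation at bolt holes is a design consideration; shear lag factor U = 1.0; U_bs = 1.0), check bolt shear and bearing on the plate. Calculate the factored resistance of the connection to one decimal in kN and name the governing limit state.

112.2 kN (bolt shear governs)

Bolt shear: A_b = π(16)²/4 = 201.06 mm². φR_n = 0.75 × 372 × 201.06 × 2 × 1 = 112.2 kN.
Bearing (20 mm plate, F_u = 450 MPa): end bolts L_c = 32 − 18/2 = 23, R_n = min(1.2×23×20×450, 2.4×16×20×450) = 248.4 kN/bolt; interior L_c = 57 − 18 = 39, R_n = 345.6 kN/bolt. φR_n = 0.75 × (1×248.4 + 1×345.6) = 445.5 kN.
Governing: min(112.2, 445.5) = 112.2 kN → bolt shear.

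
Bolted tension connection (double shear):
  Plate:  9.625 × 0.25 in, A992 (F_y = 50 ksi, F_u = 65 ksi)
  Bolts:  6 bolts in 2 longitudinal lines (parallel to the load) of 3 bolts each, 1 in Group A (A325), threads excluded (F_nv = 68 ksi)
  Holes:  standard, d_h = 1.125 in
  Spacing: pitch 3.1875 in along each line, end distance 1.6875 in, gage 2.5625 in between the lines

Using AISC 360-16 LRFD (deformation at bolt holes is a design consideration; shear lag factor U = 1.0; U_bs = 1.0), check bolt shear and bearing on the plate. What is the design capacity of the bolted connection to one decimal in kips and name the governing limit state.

Bolt shear: A_b = π(1)²/4 = 0.7854 in². φR_n = 0.75 × 68 × 0.7854 × 6 × 2 = 480.7 kips.
Bearing (0.25 in plate, F_u = 65 ksi): end bolts L_c = 1.6875 − 1.125/2 = 1.125, R_n = min(1.2×1.125×0.25×65, 2.4×1×0.25×65) = 21.938 kips/bolt; interior L_c = 3.1875 − 1.125 = 2.0625, R_n = 39 kips/bolt. φR_n = 0.75 × (2×21.938 + 4×39) = 149.9 kips.
Governing: min(480.7, 149.9) = 149.9 kips → bearing.

149.9 kips (bearing governs)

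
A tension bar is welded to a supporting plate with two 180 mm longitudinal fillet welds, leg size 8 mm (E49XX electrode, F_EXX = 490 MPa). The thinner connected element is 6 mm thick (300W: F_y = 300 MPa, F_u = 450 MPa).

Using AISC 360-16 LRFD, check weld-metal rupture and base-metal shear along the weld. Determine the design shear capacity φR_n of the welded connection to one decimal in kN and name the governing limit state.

388.8 kN (base-metal shear governs)

Weld metal: throat = 0.707×8 = 5.656 mm, L = 2×180 = 360 mm. φR_n = 0.75 × 0.6 × 490 × 5.656 × 360 = 449.0 kN.
Base metal shear (6 mm plate): yield φR_n = 1.0×0.6×300×6×360 = 388.8 kN; rupture φR_n = 0.75×0.6×450×6×360 = 437.4 kN; take 388.8 kN (yield).
Governing: min(449.0, 388.8) = 388.8 kN → base-metal shear.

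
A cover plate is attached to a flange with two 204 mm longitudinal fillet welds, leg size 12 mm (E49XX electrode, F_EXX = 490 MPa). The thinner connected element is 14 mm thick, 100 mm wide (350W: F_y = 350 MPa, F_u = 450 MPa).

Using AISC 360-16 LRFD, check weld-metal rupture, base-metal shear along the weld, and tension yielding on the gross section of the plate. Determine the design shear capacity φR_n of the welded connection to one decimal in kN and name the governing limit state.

441.0 kN (gross-section yield governs)

Weld metal: throat = 0.707×12 = 8.484 mm, L = 2×204 = 408 mm. φR_n = 0.75 × 0.6 × 490 × 8.484 × 408 = 763.3 kN.
Base metal shear (14 mm plate): yield φR_n = 1.0×0.6×350×14×408 = 1199.5 kN; rupture φR_n = 0.75×0.6×450×14×408 = 1156.7 kN; take 1156.7 kN (rupture).
Tension yield (gross): A_g = 100×14 = 1400 mm². φR_n = 0.90 × 350 × 1400 = 441.0 kN.
Governing: min(763.3, 1156.7, 441.0) = 441.0 kN → gross-section yield.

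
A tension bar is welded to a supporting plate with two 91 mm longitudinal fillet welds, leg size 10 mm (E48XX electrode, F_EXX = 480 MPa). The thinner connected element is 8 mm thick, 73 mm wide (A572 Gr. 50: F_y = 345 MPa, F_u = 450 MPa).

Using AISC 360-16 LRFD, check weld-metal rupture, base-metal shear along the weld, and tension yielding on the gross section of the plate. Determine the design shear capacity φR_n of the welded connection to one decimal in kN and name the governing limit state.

181.3 kN (gross-section yield governs)

Weld metal: throat = 0.707×10 = 7.07 mm, L = 2×91 = 182 mm. φR_n = 0.75 × 0.6 × 480 × 7.07 × 182 = 277.9 kN.
Base metal shear (8 mm plate): yield φR_n = 1.0×0.6×345×8×182 = 301.4 kN; rupture φR_n = 0.75×0.6×450×8×182 = 294.8 kN; take 294.8 kN (rupture).
Tension yield (gross): A_g = 73×8 = 584 mm². φR_n = 0.90 × 345 × 584 = 181.3 kN.
Governing: min(277.9, 294.8, 181.3) = 181.3 kN → gross-section yield.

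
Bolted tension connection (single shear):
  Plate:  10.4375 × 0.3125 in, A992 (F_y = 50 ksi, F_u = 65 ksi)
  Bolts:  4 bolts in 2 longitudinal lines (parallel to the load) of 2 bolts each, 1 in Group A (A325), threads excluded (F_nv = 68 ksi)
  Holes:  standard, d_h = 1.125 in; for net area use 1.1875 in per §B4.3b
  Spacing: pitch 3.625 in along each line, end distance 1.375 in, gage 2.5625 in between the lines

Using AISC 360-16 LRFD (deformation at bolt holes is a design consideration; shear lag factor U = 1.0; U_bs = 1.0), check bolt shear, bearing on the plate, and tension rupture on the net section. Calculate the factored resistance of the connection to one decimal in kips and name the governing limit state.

102.8 kips (bearing governs)

Bolt shear: A_b = π(1)²/4 = 0.7854 in². φR_n = 0.75 × 68 × 0.7854 × 4 × 1 = 160.2 kips.
Bearing (0.3125 in plate, F_u = 65 ksi): end bolts L_c = 1.375 − 1.125/2 = 0.8125, R_n = min(1.2×0.8125×0.3125×65, 2.4×1×0.3125×65) = 19.805 kips/bolt; interior L_c = 3.625 − 1.125 = 2.5, R_n = 48.75 kips/bolt. φR_n = 0.75 × (2×19.805 + 2×48.75) = 102.8 kips.
Tension rupture (net): A_n = (10.4375 − 2×1.1875)×0.3125 = 2.5195 in² (U = 1.0, A_e = A_n). φR_n = 0.75 × 65 × 2.5195 = 122.8 kips.
Governing: min(160.2, 102.8, 122.8) = 102.8 kips → bearing.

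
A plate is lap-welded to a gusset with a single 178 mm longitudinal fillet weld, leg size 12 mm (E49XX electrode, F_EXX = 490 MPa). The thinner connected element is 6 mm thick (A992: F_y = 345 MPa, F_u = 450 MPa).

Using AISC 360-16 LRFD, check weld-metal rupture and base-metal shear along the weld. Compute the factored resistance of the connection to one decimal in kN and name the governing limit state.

Weld metal: throat = 0.707×12 = 8.484 mm, L = 178 mm. φR_n = 0.75 × 0.6 × 490 × 8.484 × 178 = 333.0 kN.
Base metal shear (6 mm plate): yield φR_n = 1.0×0.6×345×6×178 = 221.1 kN; rupture φR_n = 0.75×0.6×450×6×178 = 216.3 kN; take 216.3 kN (rupture).
Governing: min(333.0, 216.3) = 216.3 kN → base-metal shear.

216.3 kN (base-metal shear governs)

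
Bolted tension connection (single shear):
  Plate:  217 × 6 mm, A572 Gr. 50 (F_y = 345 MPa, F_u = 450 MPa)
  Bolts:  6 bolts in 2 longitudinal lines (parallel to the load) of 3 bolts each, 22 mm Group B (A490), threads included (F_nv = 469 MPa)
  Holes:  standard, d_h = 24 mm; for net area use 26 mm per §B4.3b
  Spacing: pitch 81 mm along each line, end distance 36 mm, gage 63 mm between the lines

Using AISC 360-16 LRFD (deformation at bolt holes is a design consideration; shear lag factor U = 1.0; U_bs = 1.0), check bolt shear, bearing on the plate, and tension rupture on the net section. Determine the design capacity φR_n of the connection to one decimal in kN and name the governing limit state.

Bolt shear: A_b = π(22)²/4 = 380.13 mm². φR_n = 0.75 × 469 × 380.13 × 6 × 1 = 802.3 kN.
Bearing (6 mm plate, F_u = 450 MPa): end bolts L_c = 36 − 24/2 = 24, R_n = min(1.2×24×6×450, 2.4×22×6×450) = 77.76 kN/bolt; interior L_c = 81 − 24 = 57, R_n = 142.56 kN/bolt. φR_n = 0.75 × (2×77.76 + 4×142.56) = 544.3 kN.
Tension rupture (net): A_n = (217 − 2×26)×6 = 990 mm² (U = 1.0, A_e = A_n). φR_n = 0.75 × 450 × 990 = 334.1 kN.
Governing: min(802.3, 544.3, 334.1) = 334.1 kN → net-section rupture.

334.1 kN (net-section rupture governs)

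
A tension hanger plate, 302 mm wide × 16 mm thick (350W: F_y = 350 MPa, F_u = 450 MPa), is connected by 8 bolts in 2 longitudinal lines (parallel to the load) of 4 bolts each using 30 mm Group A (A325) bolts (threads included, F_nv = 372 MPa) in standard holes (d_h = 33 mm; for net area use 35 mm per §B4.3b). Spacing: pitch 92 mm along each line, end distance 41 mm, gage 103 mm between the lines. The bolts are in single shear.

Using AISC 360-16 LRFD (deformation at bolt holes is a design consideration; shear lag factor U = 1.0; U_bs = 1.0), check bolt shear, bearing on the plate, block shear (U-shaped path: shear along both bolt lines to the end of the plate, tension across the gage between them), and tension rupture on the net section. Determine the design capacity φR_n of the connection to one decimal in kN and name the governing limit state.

1252.8 kN (net-section rupture governs)

Bolt shear: A_b = π(30)²/4 = 706.86 mm². φR_n = 0.75 × 372 × 706.86 × 8 × 1 = 1577.7 kN.
Bearing (16 mm plate, F_u = 450 MPa): end bolts L_c = 41 − 33/2 = 24.5, R_n = min(1.2×24.5×16×450, 2.4×30×16×450) = 211.68 kN/bolt; interior L_c = 92 − 33 = 59, R_n = 509.76 kN/bolt. φR_n = 0.75 × (2×211.68 + 6×509.76) = 2611.4 kN.
Block shear: shear path 2×[41+3×92] = 2×317 mm, A_gv = 10144, A_nv = 2×(317 − 3.5×35)×16 = 6224 mm²; tension across gage: (103 − 1×35)×16 = 1088 mm². R_n = min(0.6×450×6224, 0.6×350×10144) + 1.0×450×1088 = min(1680.5, 2130.2) + 489.6 = 2170.1 kN. φR_n = 0.75 × 2170.1 = 1627.6 kN.
Tension rupture (net): A_n = (302 − 2×35)×16 = 3712 mm² (U = 1.0, A_e = A_n). φR_n = 0.75 × 450 × 3712 = 1252.8 kN.
Governing: min(1577.7, 2611.4, 1627.6, 1252.8) = 1252.8 kN → net-section rupture.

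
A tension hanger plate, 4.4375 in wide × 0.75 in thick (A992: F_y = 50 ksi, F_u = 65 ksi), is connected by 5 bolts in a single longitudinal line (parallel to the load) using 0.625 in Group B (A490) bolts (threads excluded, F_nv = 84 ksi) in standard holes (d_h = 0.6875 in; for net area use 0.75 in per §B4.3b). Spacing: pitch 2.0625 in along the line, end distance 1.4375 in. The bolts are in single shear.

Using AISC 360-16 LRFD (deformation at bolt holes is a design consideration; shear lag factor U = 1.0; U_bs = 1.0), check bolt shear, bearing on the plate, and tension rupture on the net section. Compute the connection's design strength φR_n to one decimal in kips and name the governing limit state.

96.6 kips (bolt shear governs)

Bolt shear: A_b = π(0.625)²/4 = 0.3068 in². φR_n = 0.75 × 84 × 0.3068 × 5 × 1 = 96.6 kips.
Bearing (0.75 in plate, F_u = 65 ksi): end bolts L_c = 1.4375 − 0.6875/2 = 1.09375, R_n = min(1.2×1.09375×0.75×65, 2.4×0.625×0.75×65) = 63.984 kips/bolt; interior L_c = 2.0625 − 0.6875 = 1.375, R_n = 73.125 kips/bolt. φR_n = 0.75 × (1×63.984 + 4×73.125) = 267.4 kips.
Tension rupture (net): A_n = (4.4375 − 1×0.75)×0.75 = 2.7656 in² (U = 1.0, A_e = A_n). φR_n = 0.75 × 65 × 2.7656 = 134.8 kips.
Governing: min(96.6, 267.4, 134.8) = 96.6 kips → bolt shear.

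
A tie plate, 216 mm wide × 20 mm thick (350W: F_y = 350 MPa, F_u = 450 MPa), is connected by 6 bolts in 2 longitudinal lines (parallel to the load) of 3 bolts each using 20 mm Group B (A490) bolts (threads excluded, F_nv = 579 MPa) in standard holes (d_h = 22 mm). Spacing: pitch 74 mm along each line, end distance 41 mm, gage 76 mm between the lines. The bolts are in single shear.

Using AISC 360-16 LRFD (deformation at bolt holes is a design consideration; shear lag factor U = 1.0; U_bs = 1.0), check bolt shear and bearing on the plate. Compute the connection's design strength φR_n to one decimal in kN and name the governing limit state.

818.5 kN (bolt shear governs)

Bolt shear: A_b = π(20)²/4 = 314.16 mm². φR_n = 0.75 × 579 × 314.16 × 6 × 1 = 818.5 kN.
Bearing (20 mm plate, F_u = 450 MPa): end bolts L_c = 41 − 22/2 = 30, R_n = min(1.2×30×20×450, 2.4×20×20×450) = 324 kN/bolt; interior L_c = 74 − 22 = 52, R_n = 432 kN/bolt. φR_n = 0.75 × (2×324 + 4×432) = 1782.0 kN.
Governing: min(818.5, 1782.0) = 818.5 kN → bolt shear.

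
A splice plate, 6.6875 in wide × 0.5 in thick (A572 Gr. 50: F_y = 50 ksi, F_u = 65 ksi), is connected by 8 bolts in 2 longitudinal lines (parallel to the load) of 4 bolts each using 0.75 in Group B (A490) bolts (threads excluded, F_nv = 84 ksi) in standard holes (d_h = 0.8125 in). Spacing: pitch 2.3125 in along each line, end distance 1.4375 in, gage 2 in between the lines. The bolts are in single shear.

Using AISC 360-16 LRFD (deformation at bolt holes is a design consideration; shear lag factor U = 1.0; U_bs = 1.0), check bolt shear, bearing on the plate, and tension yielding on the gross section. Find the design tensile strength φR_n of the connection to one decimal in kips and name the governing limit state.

150.5 kips (gross-section yield governs)

Bolt shear: A_b = π(0.75)²/4 = 0.44179 in². φR_n = 0.75 × 84 × 0.44179 × 8 × 1 = 222.7 kips.
Bearing (0.5 in plate, F_u = 65 ksi): end bolts L_c = 1.4375 − 0.8125/2 = 1.03125, R_n = min(1.2×1.03125×0.5×65, 2.4×0.75×0.5×65) = 40.219 kips/bolt; interior L_c = 2.3125 − 0.8125 = 1.5, R_n = 58.5 kips/bolt. φR_n = 0.75 × (2×40.219 + 6×58.5) = 323.6 kips.
Tension yield (gross): A_g = 6.6875×0.5 = 3.3438 in². φR_n = 0.90 × 50 × 3.3438 = 150.5 kips.
Governing: min(222.7, 323.6, 150.5) = 150.5 kips → gross-section yield.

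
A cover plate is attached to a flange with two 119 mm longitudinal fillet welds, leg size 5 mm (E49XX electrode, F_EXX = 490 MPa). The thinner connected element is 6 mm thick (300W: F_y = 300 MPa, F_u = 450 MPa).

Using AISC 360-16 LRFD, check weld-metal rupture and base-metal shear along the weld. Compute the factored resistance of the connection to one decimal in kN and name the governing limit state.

Weld metal: throat = 0.707×5 = 3.535 mm, L = 2×119 = 238 mm. φR_n = 0.75 × 0.6 × 490 × 3.535 × 238 = 185.5 kN.
Base metal shear (6 mm plate): yield φR_n = 1.0×0.6×300×6×238 = 257.0 kN; rupture φR_n = 0.75×0.6×450×6×238 = 289.2 kN; take 257.0 kN (yield).
Governing: min(185.5, 257.0) = 185.5 kN → weld metal.

185.5 kN (weld metal governs)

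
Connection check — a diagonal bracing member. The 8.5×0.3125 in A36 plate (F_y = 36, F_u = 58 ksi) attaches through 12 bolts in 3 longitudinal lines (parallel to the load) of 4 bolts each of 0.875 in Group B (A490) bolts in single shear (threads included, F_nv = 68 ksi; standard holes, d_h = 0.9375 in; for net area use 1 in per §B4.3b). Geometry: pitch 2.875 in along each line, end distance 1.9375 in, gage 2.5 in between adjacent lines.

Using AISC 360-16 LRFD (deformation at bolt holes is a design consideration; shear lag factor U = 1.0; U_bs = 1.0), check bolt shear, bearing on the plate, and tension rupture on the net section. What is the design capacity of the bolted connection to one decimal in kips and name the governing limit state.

Bolt shear: A_b = π(0.875)²/4 = 0.60132 in². φR_n = 0.75 × 68 × 0.60132 × 12 × 1 = 368.0 kips.
Bearing (0.3125 in plate, F_u = 58 ksi): end bolts L_c = 1.9375 − 0.9375/2 = 1.46875, R_n = min(1.2×1.46875×0.3125×58, 2.4×0.875×0.3125×58) = 31.945 kips/bolt; interior L_c = 2.875 − 0.9375 = 1.9375, R_n = 38.063 kips/bolt. φR_n = 0.75 × (3×31.945 + 9×38.063) = 328.8 kips.
Tension rupture (net): A_n = (8.5 − 3×1)×0.3125 = 1.7188 in² (U = 1.0, A_e = A_n). φR_n = 0.75 × 58 × 1.7188 = 74.8 kips.
Governing: min(368.0, 328.8, 74.8) = 74.8 kips → net-section rupture.

74.8 kips (net-section rupture governs)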